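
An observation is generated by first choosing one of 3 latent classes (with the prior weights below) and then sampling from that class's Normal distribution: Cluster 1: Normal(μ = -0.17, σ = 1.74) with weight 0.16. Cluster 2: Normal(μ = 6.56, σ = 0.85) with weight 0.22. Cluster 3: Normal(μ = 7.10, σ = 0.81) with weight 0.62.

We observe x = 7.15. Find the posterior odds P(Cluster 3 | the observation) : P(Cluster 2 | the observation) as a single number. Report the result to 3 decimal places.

Since P(k|x) ∝ π_k f_k(x), the posterior odds are π_i f_i(x) / (π_j f_j(x)).
Evaluate each component's likelihood at the observed value:
  L_1 = (1/(1.74·√(2π)))·exp(−(7.15−-0.17)²/(2·1.74²)) = 0.229277·exp(-8.84899) = 3.29074e-05
  L_2 = (1/(0.85·√(2π)))·exp(−(7.15−6.56)²/(2·0.85²)) = 0.469344·exp(-0.24090) = 0.368867
  L_3 = (1/(0.81·√(2π)))·exp(−(7.15−7.10)²/(2·0.81²)) = 0.492521·exp(-0.00191) = 0.491584
Odds = (0.62/0.22) × (0.491584/0.368867) = 2.81818 × 1.33269 ≈ 3.756

3.756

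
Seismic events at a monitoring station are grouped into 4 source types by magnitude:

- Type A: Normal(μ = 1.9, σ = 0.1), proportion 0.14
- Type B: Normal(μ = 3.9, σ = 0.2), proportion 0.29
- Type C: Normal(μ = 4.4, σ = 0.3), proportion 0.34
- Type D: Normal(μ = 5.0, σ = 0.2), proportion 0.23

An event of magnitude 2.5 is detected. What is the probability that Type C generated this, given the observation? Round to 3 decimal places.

P(component k | x) = P(Z=k)·f_k(x) / marginal(x), where marginal(x) = Σ_j P(Z=j)·f_j(x).
Normal densities:
  p_A = (1/(0.1·√(2π)))·exp(−(2.5−1.9)²/(2·0.1²)) = 3.989423·exp(-18.00000) = 6.07588e-08
  p_B = (1/(0.2·√(2π)))·exp(−(2.5−3.9)²/(2·0.2²)) = 1.994711·exp(-24.50000) = 4.56736e-11
  p_C = (1/(0.3·√(2π)))·exp(−(2.5−4.4)²/(2·0.3²)) = 1.329808·exp(-20.05556) = 2.59282e-09
  p_D = (1/(0.2·√(2π)))·exp(−(2.5−5.0)²/(2·0.2²)) = 1.994711·exp(-78.12500) = 2.3476e-34
Unnormalised posteriors:
  P(Z=A)·p_A = 0.14 × 6.07588e-08 = 8.50624e-09
  P(Z=B)·p_B = 0.29 × 4.56736e-11 = 1.32453e-11
  P(Z=C)·p_C = 0.34 × 2.59282e-09 = 8.81557e-10
  P(Z=D)·p_D = 0.23 × 2.3476e-34 = 5.39947e-35
Normaliser: 8.50624e-09 + 1.32453e-11 + 8.81557e-10 + 5.39947e-35 = 9.40104e-09
P(Type C | the observation) ≈ 0.094

0.094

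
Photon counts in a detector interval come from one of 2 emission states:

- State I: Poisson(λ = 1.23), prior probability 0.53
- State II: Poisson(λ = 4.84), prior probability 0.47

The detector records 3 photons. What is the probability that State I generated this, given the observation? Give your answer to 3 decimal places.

The responsibility of component k is π_k f_k(x) divided by Σ_j π_j f_j(x).
Component likelihoods at x = 3 photons:
  L_I = 0.0906529
  L_II = 0.149417
Multiply by the mixture weights:
  π_I·L_I = 0.53 × 0.0906529 = 0.0480461
  π_II·L_II = 0.47 × 0.149417 = 0.0702259
Marginal: 0.0480461 + 0.0702259 = 0.118272
P(State I | the observation) = 0.0480461 / 0.118272 ≈ 0.406

0.406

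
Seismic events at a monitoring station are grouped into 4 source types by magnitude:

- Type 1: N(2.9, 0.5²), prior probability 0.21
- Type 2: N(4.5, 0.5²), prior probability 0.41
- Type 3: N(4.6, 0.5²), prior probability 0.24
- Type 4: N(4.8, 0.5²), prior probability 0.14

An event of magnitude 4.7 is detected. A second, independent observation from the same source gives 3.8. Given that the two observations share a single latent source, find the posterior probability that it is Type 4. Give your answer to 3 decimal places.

By Bayes' theorem, P(k | x) = π_k f_k(x) / Σ_j π_j f_j(x).
Since both observations come from the same component, the likelihood for component k is f_k(x₁)·f_k(x₂).
  L_1 = [(1/(0.5·√(2π)))·exp(−(4.7−2.9)²/(2·0.5²)) = 0.797885·exp(-6.48000) = 0.0012238] × [0.1579] = 0.000193239
  L_2 = [(1/(0.5·√(2π)))·exp(−(4.7−4.5)²/(2·0.5²)) = 0.797885·exp(-0.08000) = 0.73654] × [0.299455] = 0.220561
  L_3 = [(1/(0.5·√(2π)))·exp(−(4.7−4.6)²/(2·0.5²)) = 0.797885·exp(-0.02000) = 0.782085] × [0.221842] = 0.173499
  L_4 = [(1/(0.5·√(2π)))·exp(−(4.7−4.8)²/(2·0.5²)) = 0.797885·exp(-0.02000) = 0.782085] × [0.107982] = 0.0844511
Unnormalised posteriors:
  π_1·L_1 = 0.21 × 0.000193239 = 4.05802e-05
  π_2·L_2 = 0.41 × 0.220561 = 0.0904299
  π_3·L_3 = 0.24 × 0.173499 = 0.0416398
  π_4·L_4 = 0.14 × 0.0844511 = 0.0118232
Marginal: 4.05802e-05 + 0.0904299 + 0.0416398 + 0.0118232 = 0.143933
P(Type 4 | x₁, x₂) ≈ 0.082

0.082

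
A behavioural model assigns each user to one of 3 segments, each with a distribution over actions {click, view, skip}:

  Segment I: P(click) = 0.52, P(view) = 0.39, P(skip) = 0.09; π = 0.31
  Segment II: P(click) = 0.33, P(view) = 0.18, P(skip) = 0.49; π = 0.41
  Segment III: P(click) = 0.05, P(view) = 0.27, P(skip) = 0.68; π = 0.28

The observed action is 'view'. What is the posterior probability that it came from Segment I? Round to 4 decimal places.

0.4473

Posterior ∝ prior × likelihood, so P(k | x) ∝ w_k f_k(x); normalise over all components.
Categorical probabilities:
  L_I = P(view | comp) = 0.39
  L_II = P(view | comp) = 0.18
  L_III = P(view | comp) = 0.27
Multiply by the mixture weights:
  w_I·L_I = 0.31 × 0.39 = 0.1209
  w_II·L_II = 0.41 × 0.18 = 0.0738
  w_III·L_III = 0.28 × 0.27 = 0.0756
Evidence: 0.1209 + 0.0738 + 0.0756 = 0.2703
P(Segment I | x) ≈ 0.4473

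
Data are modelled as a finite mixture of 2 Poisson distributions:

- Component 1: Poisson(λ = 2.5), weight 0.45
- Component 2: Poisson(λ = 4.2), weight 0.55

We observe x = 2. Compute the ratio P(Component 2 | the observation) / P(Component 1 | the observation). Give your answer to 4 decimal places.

Since P(k|x) ∝ w_k f_k(x), the posterior odds are w_i f_i(x) / (w_j f_j(x)).
Evaluate each component's likelihood at the observed value:
  p_1 = e^(−2.5)·2.5^2/2! = 0.256516
  p_2 = e^(−4.2)·4.2^2/2! = 0.132261
Odds = (0.55/0.45) × (0.132261/0.256516) = 1.22222 × 0.515606 ≈ 0.6302

0.6302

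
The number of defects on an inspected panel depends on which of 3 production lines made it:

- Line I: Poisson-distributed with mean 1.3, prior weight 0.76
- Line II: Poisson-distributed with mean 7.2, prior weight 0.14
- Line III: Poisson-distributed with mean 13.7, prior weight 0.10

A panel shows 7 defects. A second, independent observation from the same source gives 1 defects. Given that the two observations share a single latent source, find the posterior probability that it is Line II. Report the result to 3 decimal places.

By Bayes' theorem, P(k | x) = π_k f_k(x) / Σ_j π_j f_j(x).
Since both observations come from the same component, the likelihood for component k is f_k(x₁)·f_k(x₂).
  f_I = [e^(−1.3)·1.3^7/7! = 0.000339305] × [0.354291] = 0.000120213
  f_II = [e^(−7.2)·7.2^7/7! = 0.148586] × [0.00537542] = 0.00079871
  f_III = [e^(−13.7)·13.7^7/7! = 0.0201734] × [1.53775e-05] = 3.10217e-07
Unnormalised posteriors:
  π_I·f_I = 0.76 × 0.000120213 = 9.13617e-05
  π_II·f_II = 0.14 × 0.00079871 = 0.000111819
  π_III·f_III = 0.10 × 3.10217e-07 = 3.10217e-08
Evidence: 9.13617e-05 + 0.000111819 + 3.10217e-08 = 0.000203212
P(Line II | x₁,x₂) = 0.000111819 / 0.000203212 ≈ 0.550

0.550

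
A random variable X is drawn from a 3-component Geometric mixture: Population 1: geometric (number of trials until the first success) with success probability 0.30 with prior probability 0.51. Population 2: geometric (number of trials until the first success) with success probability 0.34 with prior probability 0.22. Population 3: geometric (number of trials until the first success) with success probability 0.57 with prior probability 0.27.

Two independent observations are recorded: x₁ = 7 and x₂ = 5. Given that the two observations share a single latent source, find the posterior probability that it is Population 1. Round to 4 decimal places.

0.7563

The responsibility of component k is w_k f_k(x) divided by Σ_j w_j f_j(x).
Since both observations come from the same component, the likelihood for component k is f_k(x₁)·f_k(x₂).
  L_1 = [0.30·(1−0.30)^6 = 0.30·0.117649 = 0.0352947] × [0.07203] = 0.00254228
  L_2 = [0.34·(1−0.34)^6 = 0.34·0.082654 = 0.0281023] × [0.0645141] = 0.001813
  L_3 = [0.57·(1−0.57)^6 = 0.57·0.00632136 = 0.00360318] × [0.0194872] = 7.02157e-05
Prior × likelihood for each component:
  w_1·L_1 = 0.51 × 0.00254228 = 0.00129656
  w_2·L_2 = 0.22 × 0.001813 = 0.000398859
  w_3·L_3 = 0.27 × 7.02157e-05 = 1.89582e-05
Marginal: 0.00129656 + 0.000398859 + 1.89582e-05 = 0.00171438
P(Population 1 | x₁, x₂) ≈ 0.7563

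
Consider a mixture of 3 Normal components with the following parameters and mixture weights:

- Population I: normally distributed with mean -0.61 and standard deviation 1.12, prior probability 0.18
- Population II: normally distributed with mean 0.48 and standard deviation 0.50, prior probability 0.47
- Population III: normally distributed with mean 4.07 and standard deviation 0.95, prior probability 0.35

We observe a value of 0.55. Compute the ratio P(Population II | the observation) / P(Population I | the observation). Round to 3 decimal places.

9.903

Only the two components matter; the odds are (π_i f_i(x)) / (π_j f_j(x)).
Component likelihoods at x = 0.55:
  L_I = (1/(1.12·√(2π)))·exp(−(0.55−-0.61)²/(2·1.12²)) = 0.356198·exp(-0.53635) = 0.208333
  L_II = (1/(0.50·√(2π)))·exp(−(0.55−0.48)²/(2·0.50²)) = 0.797885·exp(-0.00980) = 0.790103
  L_III = (1/(0.95·√(2π)))·exp(−(0.55−4.07)²/(2·0.95²)) = 0.419939·exp(-6.86449) = 0.000438508
0.371349 / 0.0374999 ≈ 9.903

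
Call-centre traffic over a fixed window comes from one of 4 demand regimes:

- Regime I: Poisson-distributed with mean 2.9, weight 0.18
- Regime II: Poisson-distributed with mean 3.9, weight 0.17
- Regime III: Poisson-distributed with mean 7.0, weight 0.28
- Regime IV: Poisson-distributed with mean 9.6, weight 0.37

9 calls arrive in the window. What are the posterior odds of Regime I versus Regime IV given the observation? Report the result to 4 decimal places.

Posterior odds = (π_i f_i(x)) / (π_j f_j(x)); the normalising sum cancels.
Poisson probabilities:
  p_I = e^(−2.9)·2.9^9/9! = 0.00219971
  p_II = e^(−3.9)·3.9^9/9! = 0.0116431
  p_III = e^(−7.0)·7.0^9/9! = 0.101405
  p_IV = e^(−9.6)·9.6^9/9! = 0.129256
Posterior odds = (π_I·p_I) / (π_IV·p_IV) = (0.18·0.00219971) / (0.37·0.129256) = 0.000395947 / 0.0478248 ≈ 0.0083

0.0083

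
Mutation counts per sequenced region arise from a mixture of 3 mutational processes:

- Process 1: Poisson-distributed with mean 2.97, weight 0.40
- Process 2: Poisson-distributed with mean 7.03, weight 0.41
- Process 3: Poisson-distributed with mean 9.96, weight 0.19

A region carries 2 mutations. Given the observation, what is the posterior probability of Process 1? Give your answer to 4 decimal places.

0.9058

By Bayes' theorem, P(k | x) = P(Z=k) f_k(x) / Σ_j P(Z=j) f_j(x).
Poisson probabilities:
  L_1 = 0.226271
  L_2 = 0.0218671
  L_3 = 0.00234377
Multiply by the mixture weights:
  P(Z=1)·L_1 = 0.40 × 0.226271 = 0.0905083
  P(Z=2)·L_2 = 0.41 × 0.0218671 = 0.0089655
  P(Z=3)·L_3 = 0.19 × 0.00234377 = 0.000445317
Marginal: 0.0905083 + 0.0089655 + 0.000445317 = 0.0999191
So the posterior for Process 1 is 0.0905083 / 0.0999191 ≈ 0.9058.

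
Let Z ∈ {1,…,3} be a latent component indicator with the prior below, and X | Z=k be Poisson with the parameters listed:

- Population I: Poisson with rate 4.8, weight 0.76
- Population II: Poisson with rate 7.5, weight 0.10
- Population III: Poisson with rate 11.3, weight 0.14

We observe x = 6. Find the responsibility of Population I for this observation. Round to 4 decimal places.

0.8505

Posterior ∝ prior × likelihood, so P(k | x) ∝ w_k f_k(x); normalise over all components.
Evaluate each component's likelihood at the observed value:
  p_I = e^(−4.8)·4.8^6/6! = 0.139798
  p_II = e^(−7.5)·7.5^6/6! = 0.136718
  p_III = e^(−11.3)·11.3^6/6! = 0.0357775
Prior × likelihood for each component:
  w_I·p_I = 0.76 × 0.139798 = 0.106247
  w_II·p_II = 0.10 × 0.136718 = 0.0136718
  w_III·p_III = 0.14 × 0.0357775 = 0.00500886
Denominator: 0.106247 + 0.0136718 + 0.00500886 = 0.124927
P(Population I | x) = 0.106247 / 0.124927 ≈ 0.8505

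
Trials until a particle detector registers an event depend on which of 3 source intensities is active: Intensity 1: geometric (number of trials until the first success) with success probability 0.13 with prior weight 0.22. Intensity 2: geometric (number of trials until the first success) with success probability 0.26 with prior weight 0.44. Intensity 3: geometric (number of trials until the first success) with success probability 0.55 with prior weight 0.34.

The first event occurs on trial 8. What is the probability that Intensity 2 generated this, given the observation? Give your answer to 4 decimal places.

Apply Bayes' rule: the posterior for each component is proportional to its prior times its likelihood at x.
Geometric probabilities:
  p_1 = 0.13·(1−0.13)^7 = 0.13·0.377255 = 0.0490431
  p_2 = 0.26·(1−0.26)^7 = 0.26·0.121513 = 0.0315933
  p_3 = 0.55·(1−0.55)^7 = 0.55·0.00373669 = 0.00205518
Unnormalised posteriors:
  P(Z=1)·p_1 = 0.22 × 0.0490431 = 0.0107895
  P(Z=2)·p_2 = 0.44 × 0.0315933 = 0.0139011
  P(Z=3)·p_3 = 0.34 × 0.00205518 = 0.000698762
Marginal: 0.0107895 + 0.0139011 + 0.000698762 = 0.0253893
P(Intensity 2 | 8) = 0.0139011 / 0.0253893 ≈ 0.5475

0.5475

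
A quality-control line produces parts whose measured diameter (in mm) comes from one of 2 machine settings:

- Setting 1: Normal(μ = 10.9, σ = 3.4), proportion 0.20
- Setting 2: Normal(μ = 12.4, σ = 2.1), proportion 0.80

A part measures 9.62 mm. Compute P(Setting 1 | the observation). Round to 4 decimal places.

By Bayes' theorem, P(k | x) = π_k f_k(x) / Σ_j π_j f_j(x).
Component likelihoods at x = 9.62 mm:
  p_1 = 0.109309
  p_2 = 0.0790945
Prior × likelihood for each component:
  π_1·p_1 = 0.20 × 0.109309 = 0.0218617
  π_2·p_2 = 0.80 × 0.0790945 = 0.0632756
Denominator: 0.0218617 + 0.0632756 = 0.0851374
Responsibility of Setting 1: 0.0218617 / 0.0851374 ≈ 0.2568

0.2568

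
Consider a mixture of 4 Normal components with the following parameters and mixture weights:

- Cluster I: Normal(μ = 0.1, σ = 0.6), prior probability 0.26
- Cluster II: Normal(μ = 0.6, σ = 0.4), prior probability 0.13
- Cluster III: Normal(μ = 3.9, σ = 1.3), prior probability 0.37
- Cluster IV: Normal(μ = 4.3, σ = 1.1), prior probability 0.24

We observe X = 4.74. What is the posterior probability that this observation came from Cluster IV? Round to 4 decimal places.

0.4658

Posterior ∝ prior × likelihood, so P(k | x) ∝ π_k f_k(x); normalise over all components.
Normal densities:
  L_I = 6.86102e-14
  L_II = 5.4638e-24
  L_III = 0.24906
  L_IV = 0.334791
Prior × likelihood for each component:
  π_I·L_I = 0.26 × 6.86102e-14 = 1.78387e-14
  π_II·L_II = 0.13 × 5.4638e-24 = 7.10294e-25
  π_III·L_III = 0.37 × 0.24906 = 0.0921523
  π_IV·L_IV = 0.24 × 0.334791 = 0.0803498
Sum: 1.78387e-14 + 7.10294e-25 + 0.0921523 + 0.0803498 = 0.172502
P(Cluster IV | data) = 0.0803498 / 0.172502 ≈ 0.4658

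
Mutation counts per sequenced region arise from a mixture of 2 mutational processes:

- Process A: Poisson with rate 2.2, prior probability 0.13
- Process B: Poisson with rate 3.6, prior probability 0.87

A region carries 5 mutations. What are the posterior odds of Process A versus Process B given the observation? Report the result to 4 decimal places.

0.0516

Only the two components matter; the odds are (π_i f_i(x)) / (π_j f_j(x)).
Poisson probabilities:
  L_A = 0.0475866
  L_B = 0.13768
Odds = (0.13/0.87) × (0.0475866/0.13768) = 0.149425 × 0.345631 ≈ 0.0516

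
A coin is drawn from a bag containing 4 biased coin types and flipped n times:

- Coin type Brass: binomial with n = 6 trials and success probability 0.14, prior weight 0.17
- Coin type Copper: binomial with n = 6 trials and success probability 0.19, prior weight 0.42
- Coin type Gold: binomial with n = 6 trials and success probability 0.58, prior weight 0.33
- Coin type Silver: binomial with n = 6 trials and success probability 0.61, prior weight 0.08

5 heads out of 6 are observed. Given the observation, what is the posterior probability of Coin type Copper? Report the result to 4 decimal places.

Apply Bayes' rule: the posterior for each component is proportional to its prior times its likelihood at x.
Evaluate each component's likelihood at the observed value:
  p_Brass = 0.000277517
  p_Copper = 0.00120338
  p_Gold = 0.165402
  p_Silver = 0.197636
Weight by the priors:
  w_Brass·p_Brass = 0.17 × 0.000277517 = 4.71779e-05
  w_Copper·p_Copper = 0.42 × 0.00120338 = 0.000505421
  w_Gold·p_Gold = 0.33 × 0.165402 = 0.0545826
  w_Silver·p_Silver = 0.08 × 0.197636 = 0.0158108
Denominator: 4.71779e-05 + 0.000505421 + 0.0545826 + 0.0158108 = 0.0709461
Responsibility of Coin type Copper: 0.000505421 / 0.0709461 ≈ 0.0071

0.0071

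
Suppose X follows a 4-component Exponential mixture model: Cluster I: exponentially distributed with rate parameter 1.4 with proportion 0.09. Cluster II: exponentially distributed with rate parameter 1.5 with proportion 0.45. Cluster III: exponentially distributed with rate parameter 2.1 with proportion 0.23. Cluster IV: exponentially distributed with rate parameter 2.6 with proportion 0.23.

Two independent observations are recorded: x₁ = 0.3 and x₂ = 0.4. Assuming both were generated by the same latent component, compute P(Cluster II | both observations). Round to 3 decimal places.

0.391

The responsibility of component k is π_k f_k(x) divided by Σ_j π_j f_j(x).
Since both observations come from the same component, the likelihood for component k is f_k(x₁)·f_k(x₂).
  L_I = [1.4·e^(−1.4·0.3) = 1.4·e^(−0.4200) = 0.919866] × [0.799693] = 0.73561
  L_II = [1.5·e^(−1.5·0.3) = 1.5·e^(−0.4500) = 0.956442] × [0.823217] = 0.78736
  L_III = [2.1·e^(−2.1·0.3) = 2.1·e^(−0.6300) = 1.11844] × [0.906592] = 1.01397
  L_IV = [2.6·e^(−2.6·0.3) = 2.6·e^(−0.7800) = 1.19186] × [0.918982] = 1.09529
Prior × likelihood for each component:
  π_I·L_I = 0.09 × 0.73561 = 0.0662049
  π_II·L_II = 0.45 × 0.78736 = 0.354312
  π_III·L_III = 0.23 × 1.01397 = 0.233213
  π_IV·L_IV = 0.23 × 1.09529 = 0.251918
Denominator: 0.0662049 + 0.354312 + 0.233213 + 0.251918 = 0.905648
P(Cluster II | x) ≈ 0.391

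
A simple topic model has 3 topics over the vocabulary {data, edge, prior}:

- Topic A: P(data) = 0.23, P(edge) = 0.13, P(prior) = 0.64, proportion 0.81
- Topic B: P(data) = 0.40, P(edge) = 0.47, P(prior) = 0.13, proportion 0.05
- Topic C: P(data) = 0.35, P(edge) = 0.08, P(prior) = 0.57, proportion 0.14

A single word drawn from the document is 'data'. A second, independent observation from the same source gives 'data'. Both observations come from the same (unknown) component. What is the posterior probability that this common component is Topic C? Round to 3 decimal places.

By Bayes' theorem, P(k | x) = π_k f_k(x) / Σ_j π_j f_j(x).
Since both observations come from the same component, the likelihood for component k is f_k(x₁)·f_k(x₂).
  L_A = [P(data | comp) = 0.23] × [0.23] = 0.0529
  L_B = [P(data | comp) = 0.40] × [0.4] = 0.16
  L_C = [P(data | comp) = 0.35] × [0.35] = 0.1225
Weight by the priors:
  π_A·L_A = 0.81 × 0.0529 = 0.042849
  π_B·L_B = 0.05 × 0.16 = 0.008
  π_C·L_C = 0.14 × 0.1225 = 0.01715
Marginal: 0.042849 + 0.008 + 0.01715 = 0.067999
So the posterior for Topic C is 0.01715 / 0.067999 ≈ 0.252.

0.252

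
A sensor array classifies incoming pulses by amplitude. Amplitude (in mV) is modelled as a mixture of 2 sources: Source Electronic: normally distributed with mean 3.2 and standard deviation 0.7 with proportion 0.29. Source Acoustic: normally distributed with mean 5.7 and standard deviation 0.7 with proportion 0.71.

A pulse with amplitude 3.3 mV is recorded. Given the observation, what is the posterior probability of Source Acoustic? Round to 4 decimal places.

0.0069

The responsibility of component k is π_k f_k(x) divided by Σ_j π_j f_j(x).
Evaluate each component's likelihood at the observed value:
  f_Electronic = (1/(0.7·√(2π)))·exp(−(3.3−3.2)²/(2·0.7²)) = 0.569918·exp(-0.01020) = 0.564132
  f_Acoustic = (1/(0.7·√(2π)))·exp(−(3.3−5.7)²/(2·0.7²)) = 0.569918·exp(-5.87755) = 0.0015967
Multiply by the mixture weights:
  π_Electronic·f_Electronic = 0.29 × 0.564132 = 0.163598
  π_Acoustic·f_Acoustic = 0.71 × 0.0015967 = 0.00113366
Evidence: 0.163598 + 0.00113366 = 0.164732
So the posterior for Source Acoustic is 0.00113366 / 0.164732 ≈ 0.0069.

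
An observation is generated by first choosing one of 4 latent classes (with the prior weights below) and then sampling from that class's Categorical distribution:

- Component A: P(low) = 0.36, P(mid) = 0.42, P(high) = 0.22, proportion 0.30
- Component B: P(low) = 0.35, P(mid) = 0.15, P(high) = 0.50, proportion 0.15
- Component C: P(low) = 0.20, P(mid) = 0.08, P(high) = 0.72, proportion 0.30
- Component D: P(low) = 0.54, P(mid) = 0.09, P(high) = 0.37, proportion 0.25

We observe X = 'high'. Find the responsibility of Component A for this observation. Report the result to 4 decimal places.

The responsibility of component k is P(Z=k) f_k(x) divided by Σ_j P(Z=j) f_j(x).
Evaluate each component's likelihood at the observed value:
  L_A = 0.22
  L_B = 0.5
  L_C = 0.72
  L_D = 0.37
Unnormalised posteriors:
  P(Z=A)·L_A = 0.30 × 0.22 = 0.066
  P(Z=B)·L_B = 0.15 × 0.5 = 0.075
  P(Z=C)·L_C = 0.30 × 0.72 = 0.216
  P(Z=D)·L_D = 0.25 × 0.37 = 0.0925
Sum: 0.066 + 0.075 + 0.216 + 0.0925 = 0.4495
P(Component A | the observation) ≈ 0.1468

0.1468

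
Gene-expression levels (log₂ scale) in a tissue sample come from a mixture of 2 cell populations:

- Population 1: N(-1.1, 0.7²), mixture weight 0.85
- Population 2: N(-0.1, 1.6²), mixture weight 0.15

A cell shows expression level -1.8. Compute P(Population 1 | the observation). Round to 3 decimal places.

Apply Bayes' rule: the posterior for each component is proportional to its prior times its likelihood at x.
Normal densities:
  p_1 = (1/(0.7·√(2π)))·exp(−(-1.8−-1.1)²/(2·0.7²)) = 0.569918·exp(-0.50000) = 0.345672
  p_2 = (1/(1.6·√(2π)))·exp(−(-1.8−-0.1)²/(2·1.6²)) = 0.249339·exp(-0.56445) = 0.141792
Weight by the priors:
  P(Z=1)·p_1 = 0.85 × 0.345672 = 0.293822
  P(Z=2)·p_2 = 0.15 × 0.141792 = 0.0212688
Evidence: 0.293822 + 0.0212688 = 0.31509
So the posterior for Population 1 is 0.293822 / 0.31509 ≈ 0.932.

0.932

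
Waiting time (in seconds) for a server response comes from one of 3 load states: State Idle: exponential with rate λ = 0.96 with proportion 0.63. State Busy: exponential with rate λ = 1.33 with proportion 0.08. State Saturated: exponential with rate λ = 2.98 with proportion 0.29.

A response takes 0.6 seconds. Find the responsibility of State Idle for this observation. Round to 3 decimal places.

0.639

Posterior ∝ prior × likelihood, so P(k | x) ∝ π_k f_k(x); normalise over all components.
Exponential densities:
  f_Idle = 0.539657
  f_Busy = 0.598804
  f_Saturated = 0.498537
Weight by the priors:
  π_Idle·f_Idle = 0.63 × 0.539657 = 0.339984
  π_Busy·f_Busy = 0.08 × 0.598804 = 0.0479043
  π_Saturated·f_Saturated = 0.29 × 0.498537 = 0.144576
Normaliser: 0.339984 + 0.0479043 + 0.144576 = 0.532464
P(State Idle | data) = 0.339984 / 0.532464 ≈ 0.639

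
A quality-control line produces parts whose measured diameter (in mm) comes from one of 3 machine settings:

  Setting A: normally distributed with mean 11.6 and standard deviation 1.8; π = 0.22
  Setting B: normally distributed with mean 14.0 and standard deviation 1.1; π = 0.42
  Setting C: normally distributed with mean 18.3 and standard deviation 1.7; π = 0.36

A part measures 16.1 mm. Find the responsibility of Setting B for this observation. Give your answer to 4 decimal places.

By Bayes' theorem, P(k | x) = π_k f_k(x) / Σ_j π_j f_j(x).
Evaluate each component's likelihood at the observed value:
  L_A = (1/(1.8·√(2π)))·exp(−(16.1−11.6)²/(2·1.8²)) = 0.221635·exp(-3.12500) = 0.00973794
  L_B = (1/(1.1·√(2π)))·exp(−(16.1−14.0)²/(2·1.1²)) = 0.362675·exp(-1.82231) = 0.0586268
  L_C = (1/(1.7·√(2π)))·exp(−(16.1−18.3)²/(2·1.7²)) = 0.234672·exp(-0.83737) = 0.101577
Weight by the priors:
  π_A·L_A = 0.22 × 0.00973794 = 0.00214235
  π_B·L_B = 0.42 × 0.0586268 = 0.0246233
  π_C·L_C = 0.36 × 0.101577 = 0.0365678
Normaliser: 0.00214235 + 0.0246233 + 0.0365678 = 0.0633334
P(Setting B | 16.1 mm) = 0.0246233 / 0.0633334 ≈ 0.3888

0.3888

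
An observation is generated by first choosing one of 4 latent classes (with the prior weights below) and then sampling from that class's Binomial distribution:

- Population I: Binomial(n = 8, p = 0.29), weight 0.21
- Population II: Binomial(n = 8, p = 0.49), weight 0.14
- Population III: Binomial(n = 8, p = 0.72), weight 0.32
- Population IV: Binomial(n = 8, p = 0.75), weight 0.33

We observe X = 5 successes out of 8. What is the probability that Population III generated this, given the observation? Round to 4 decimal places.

The responsibility of component k is π_k f_k(x) divided by Σ_j π_j f_j(x).
Binomial probabilities:
  L_I = 0.0411105
  L_II = 0.209835
  L_III = 0.237862
  L_IV = 0.207642
Unnormalised posteriors:
  π_I·L_I = 0.21 × 0.0411105 = 0.00863321
  π_II·L_II = 0.14 × 0.209835 = 0.029377
  π_III·L_III = 0.32 × 0.237862 = 0.0761158
  π_IV·L_IV = 0.33 × 0.207642 = 0.0685217
Normaliser: 0.00863321 + 0.029377 + 0.0761158 + 0.0685217 = 0.182648
Responsibility of Population III: 0.0761158 / 0.182648 ≈ 0.4167

0.4167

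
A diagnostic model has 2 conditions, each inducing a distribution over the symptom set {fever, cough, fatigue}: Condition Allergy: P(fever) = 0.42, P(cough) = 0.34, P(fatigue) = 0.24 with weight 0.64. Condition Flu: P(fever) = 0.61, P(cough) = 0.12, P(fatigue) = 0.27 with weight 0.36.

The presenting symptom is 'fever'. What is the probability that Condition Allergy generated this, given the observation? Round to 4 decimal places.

0.5504

Apply Bayes' rule: the posterior for each component is proportional to its prior times its likelihood at x.
Component likelihoods at x = 'fever':
  p_Allergy = P(fever | comp) = 0.42
  p_Flu = P(fever | comp) = 0.61
Multiply by the mixture weights:
  π_Allergy·p_Allergy = 0.64 × 0.42 = 0.2688
  π_Flu·p_Flu = 0.36 × 0.61 = 0.2196
Normaliser: 0.2688 + 0.2196 = 0.4884
P(Condition Allergy | 'fever') = 0.2688 / 0.4884 ≈ 0.5504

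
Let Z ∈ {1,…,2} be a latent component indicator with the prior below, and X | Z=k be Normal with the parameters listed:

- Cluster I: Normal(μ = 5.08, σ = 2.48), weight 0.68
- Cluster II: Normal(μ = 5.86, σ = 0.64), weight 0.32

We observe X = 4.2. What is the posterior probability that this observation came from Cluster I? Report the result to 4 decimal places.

0.9370

Posterior ∝ prior × likelihood, so P(k | x) ∝ P(Z=k) f_k(x); normalise over all components.
Evaluate each component's likelihood at the observed value:
  L_I = 0.151049
  L_II = 0.0215707
Prior × likelihood for each component:
  P(Z=I)·L_I = 0.68 × 0.151049 = 0.102713
  P(Z=II)·L_II = 0.32 × 0.0215707 = 0.00690261
Evidence: 0.102713 + 0.00690261 = 0.109616
Responsibility of Cluster I: 0.102713 / 0.109616 ≈ 0.9370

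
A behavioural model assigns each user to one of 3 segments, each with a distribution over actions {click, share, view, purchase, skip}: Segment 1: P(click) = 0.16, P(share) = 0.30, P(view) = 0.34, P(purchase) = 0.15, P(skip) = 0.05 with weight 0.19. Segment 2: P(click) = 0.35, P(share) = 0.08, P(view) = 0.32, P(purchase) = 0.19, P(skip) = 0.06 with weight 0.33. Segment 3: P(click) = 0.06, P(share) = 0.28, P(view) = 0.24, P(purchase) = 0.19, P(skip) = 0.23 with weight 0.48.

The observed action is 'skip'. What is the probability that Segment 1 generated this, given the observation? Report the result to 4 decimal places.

By Bayes' theorem, P(k | x) = π_k f_k(x) / Σ_j π_j f_j(x).
Categorical probabilities:
  f_1 = 0.05
  f_2 = 0.06
  f_3 = 0.23
Multiply by the mixture weights:
  π_1·f_1 = 0.19 × 0.05 = 0.0095
  π_2·f_2 = 0.33 × 0.06 = 0.0198
  π_3·f_3 = 0.48 × 0.23 = 0.1104
Marginal: 0.0095 + 0.0198 + 0.1104 = 0.1397
Responsibility of Segment 1: 0.0095 / 0.1397 ≈ 0.0680

0.0680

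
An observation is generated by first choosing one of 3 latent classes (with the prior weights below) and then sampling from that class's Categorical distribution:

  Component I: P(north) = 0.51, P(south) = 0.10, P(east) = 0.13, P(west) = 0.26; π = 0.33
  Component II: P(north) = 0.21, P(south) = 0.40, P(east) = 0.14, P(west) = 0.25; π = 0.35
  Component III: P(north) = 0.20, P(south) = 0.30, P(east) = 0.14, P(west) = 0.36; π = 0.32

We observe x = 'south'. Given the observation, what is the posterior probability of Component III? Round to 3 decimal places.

The responsibility of component k is π_k f_k(x) divided by Σ_j π_j f_j(x).
Component likelihoods at x = 'south':
  p_I = 0.1
  p_II = 0.4
  p_III = 0.3
Weight by the priors:
  π_I·p_I = 0.33 × 0.1 = 0.033
  π_II·p_II = 0.35 × 0.4 = 0.14
  π_III·p_III = 0.32 × 0.3 = 0.096
Normaliser: 0.033 + 0.14 + 0.096 = 0.269
Responsibility of Component III: 0.096 / 0.269 ≈ 0.357

0.357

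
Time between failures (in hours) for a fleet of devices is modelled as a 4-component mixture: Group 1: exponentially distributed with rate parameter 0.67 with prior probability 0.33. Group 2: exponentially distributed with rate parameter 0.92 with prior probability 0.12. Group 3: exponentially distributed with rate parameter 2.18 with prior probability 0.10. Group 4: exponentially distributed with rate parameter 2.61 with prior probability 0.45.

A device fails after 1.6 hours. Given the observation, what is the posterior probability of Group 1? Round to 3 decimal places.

P(component k | x) = P(Z=k)·f_k(x) / marginal(x), where marginal(x) = Σ_j P(Z=j)·f_j(x).
Exponential densities:
  f_1 = 0.67·e^(−0.67·1.6) = 0.67·e^(−1.0720) = 0.229357
  f_2 = 0.92·e^(−0.92·1.6) = 0.92·e^(−1.4720) = 0.211109
  f_3 = 2.18·e^(−2.18·1.6) = 2.18·e^(−3.4880) = 0.066625
  f_4 = 2.61·e^(−2.61·1.6) = 2.61·e^(−4.1760) = 0.0400891
Prior × likelihood for each component:
  P(Z=1)·f_1 = 0.33 × 0.229357 = 0.0756877
  P(Z=2)·f_2 = 0.12 × 0.211109 = 0.0253331
  P(Z=3)·f_3 = 0.10 × 0.066625 = 0.0066625
  P(Z=4)·f_4 = 0.45 × 0.0400891 = 0.0180401
Normaliser: 0.0756877 + 0.0253331 + 0.0066625 + 0.0180401 = 0.125723
P(Group 1 | x) ≈ 0.602

0.602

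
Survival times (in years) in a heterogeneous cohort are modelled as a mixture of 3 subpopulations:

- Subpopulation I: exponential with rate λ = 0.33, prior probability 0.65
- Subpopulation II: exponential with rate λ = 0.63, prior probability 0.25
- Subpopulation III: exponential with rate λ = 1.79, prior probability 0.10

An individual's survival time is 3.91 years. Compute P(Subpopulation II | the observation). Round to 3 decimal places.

By Bayes' theorem, P(k | x) = π_k f_k(x) / Σ_j π_j f_j(x).
Exponential densities:
  p_I = 0.33·e^(−0.33·3.91) = 0.33·e^(−1.2903) = 0.0908121
  p_II = 0.63·e^(−0.63·3.91) = 0.63·e^(−2.4633) = 0.0536467
  p_III = 1.79·e^(−1.79·3.91) = 1.79·e^(−6.9989) = 0.00163407
Prior × likelihood for each component:
  π_I·p_I = 0.65 × 0.0908121 = 0.0590279
  π_II·p_II = 0.25 × 0.0536467 = 0.0134117
  π_III·p_III = 0.10 × 0.00163407 = 0.000163407
Normaliser: 0.0590279 + 0.0134117 + 0.000163407 = 0.072603
So the posterior for Subpopulation II is 0.0134117 / 0.072603 ≈ 0.185.

0.185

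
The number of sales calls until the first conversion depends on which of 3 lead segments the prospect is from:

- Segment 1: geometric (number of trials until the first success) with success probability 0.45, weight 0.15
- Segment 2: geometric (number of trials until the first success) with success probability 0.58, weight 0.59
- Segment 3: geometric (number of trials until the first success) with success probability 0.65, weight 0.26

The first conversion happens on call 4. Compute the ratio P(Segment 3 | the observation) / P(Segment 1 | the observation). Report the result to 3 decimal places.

0.645

Posterior odds = (P(Z=i) f_i(x)) / (P(Z=j) f_j(x)); the normalising sum cancels.
Geometric probabilities:
  L_1 = 0.0748688
  L_2 = 0.042971
  L_3 = 0.0278687
0.00724587 / 0.0112303 ≈ 0.645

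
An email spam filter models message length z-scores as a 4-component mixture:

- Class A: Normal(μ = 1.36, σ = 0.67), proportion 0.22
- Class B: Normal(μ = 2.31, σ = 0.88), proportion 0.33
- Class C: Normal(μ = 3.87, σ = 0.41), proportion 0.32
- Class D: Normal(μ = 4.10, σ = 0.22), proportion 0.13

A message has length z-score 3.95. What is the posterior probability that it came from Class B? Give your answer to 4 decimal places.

0.0508

By Bayes' theorem, P(k | x) = π_k f_k(x) / Σ_j π_j f_j(x).
Component likelihoods at x = 3.95:
  L_A = 0.000338777
  L_B = 0.0798444
  L_C = 0.954682
  L_D = 1.43728
Multiply by the mixture weights:
  π_A·L_A = 0.22 × 0.000338777 = 7.45309e-05
  π_B·L_B = 0.33 × 0.0798444 = 0.0263487
  π_C·L_C = 0.32 × 0.954682 = 0.305498
  π_D·L_D = 0.13 × 1.43728 = 0.186846
Denominator: 7.45309e-05 + 0.0263487 + 0.305498 + 0.186846 = 0.518768
Responsibility of Class B: 0.0263487 / 0.518768 ≈ 0.0508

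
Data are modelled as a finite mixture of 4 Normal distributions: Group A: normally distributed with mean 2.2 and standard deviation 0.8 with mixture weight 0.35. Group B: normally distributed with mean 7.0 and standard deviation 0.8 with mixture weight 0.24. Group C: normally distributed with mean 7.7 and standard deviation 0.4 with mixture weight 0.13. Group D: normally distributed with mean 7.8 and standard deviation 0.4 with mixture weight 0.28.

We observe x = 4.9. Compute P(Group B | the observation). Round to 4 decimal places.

Posterior ∝ prior × likelihood, so P(k | x) ∝ w_k f_k(x); normalise over all components.
Normal densities:
  f_A = 0.0016764
  f_B = 0.0159052
  f_C = 2.28368e-11
  f_D = 3.84634e-12
Unnormalised posteriors:
  w_A·f_A = 0.35 × 0.0016764 = 0.00058674
  w_B·f_B = 0.24 × 0.0159052 = 0.00381725
  w_C·f_C = 0.13 × 2.28368e-11 = 2.96878e-12
  w_D·f_D = 0.28 × 3.84634e-12 = 1.07698e-12
Normaliser: 0.00058674 + 0.00381725 + 2.96878e-12 + 1.07698e-12 = 0.00440399
P(Group B | x) ≈ 0.8668

0.8668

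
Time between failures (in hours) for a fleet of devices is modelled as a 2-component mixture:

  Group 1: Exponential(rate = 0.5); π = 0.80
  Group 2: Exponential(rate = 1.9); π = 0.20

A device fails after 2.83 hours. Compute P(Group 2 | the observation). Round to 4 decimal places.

0.0178

Posterior ∝ prior × likelihood, so P(k | x) ∝ π_k f_k(x); normalise over all components.
Evaluate each component's likelihood at the observed value:
  f_1 = 0.121463
  f_2 = 0.00878117
Unnormalised posteriors:
  π_1·f_1 = 0.80 × 0.121463 = 0.0971702
  π_2·f_2 = 0.20 × 0.00878117 = 0.00175623
Sum: 0.0971702 + 0.00175623 = 0.0989265
Responsibility of Group 2: 0.00175623 / 0.0989265 ≈ 0.0178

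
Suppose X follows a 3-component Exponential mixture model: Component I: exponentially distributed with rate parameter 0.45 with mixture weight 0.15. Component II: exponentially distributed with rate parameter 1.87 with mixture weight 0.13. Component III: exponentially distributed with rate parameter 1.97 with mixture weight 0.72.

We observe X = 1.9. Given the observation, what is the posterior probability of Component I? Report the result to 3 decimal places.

0.414

By Bayes' theorem, P(k | x) = π_k f_k(x) / Σ_j π_j f_j(x).
Exponential densities:
  L_I = 0.45·e^(−0.45·1.9) = 0.45·e^(−0.8550) = 0.191377
  L_II = 1.87·e^(−1.87·1.9) = 1.87·e^(−3.5530) = 0.0535542
  L_III = 1.97·e^(−1.97·1.9) = 1.97·e^(−3.7430) = 0.0466554
Prior × likelihood for each component:
  π_I·L_I = 0.15 × 0.191377 = 0.0287066
  π_II·L_II = 0.13 × 0.0535542 = 0.00696204
  π_III·L_III = 0.72 × 0.0466554 = 0.0335919
Denominator: 0.0287066 + 0.00696204 + 0.0335919 = 0.0692606
P(Component I | data) = 0.0287066 / 0.0692606 ≈ 0.414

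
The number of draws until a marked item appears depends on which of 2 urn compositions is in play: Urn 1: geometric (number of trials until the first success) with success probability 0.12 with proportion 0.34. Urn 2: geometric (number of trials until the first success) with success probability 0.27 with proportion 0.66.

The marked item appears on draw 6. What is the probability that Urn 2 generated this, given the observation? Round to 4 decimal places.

0.6318

By Bayes' theorem, P(k | x) = π_k f_k(x) / Σ_j π_j f_j(x).
Geometric probabilities:
  f_1 = 0.0633278
  f_2 = 0.0559729
Multiply by the mixture weights:
  π_1·f_1 = 0.34 × 0.0633278 = 0.0215315
  π_2·f_2 = 0.66 × 0.0559729 = 0.0369421
Sum: 0.0215315 + 0.0369421 = 0.0584736
P(Urn 2 | 6) ≈ 0.6318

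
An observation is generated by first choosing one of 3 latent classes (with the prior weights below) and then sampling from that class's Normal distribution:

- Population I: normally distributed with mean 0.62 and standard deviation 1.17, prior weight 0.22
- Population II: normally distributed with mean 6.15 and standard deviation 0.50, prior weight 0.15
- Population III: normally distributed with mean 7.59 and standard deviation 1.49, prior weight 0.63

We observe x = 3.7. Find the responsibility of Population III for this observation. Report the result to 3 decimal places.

Posterior ∝ prior × likelihood, so P(k | x) ∝ P(Z=k) f_k(x); normalise over all components.
Evaluate each component's likelihood at the observed value:
  p_I = 0.0106637
  p_II = 4.87792e-06
  p_III = 0.00886458
Multiply by the mixture weights:
  P(Z=I)·p_I = 0.22 × 0.0106637 = 0.002346
  P(Z=II)·p_II = 0.15 × 4.87792e-06 = 7.31688e-07
  P(Z=III)·p_III = 0.63 × 0.00886458 = 0.00558469
Normaliser: 0.002346 + 7.31688e-07 + 0.00558469 = 0.00793142
P(Population III | x) ≈ 0.704

0.704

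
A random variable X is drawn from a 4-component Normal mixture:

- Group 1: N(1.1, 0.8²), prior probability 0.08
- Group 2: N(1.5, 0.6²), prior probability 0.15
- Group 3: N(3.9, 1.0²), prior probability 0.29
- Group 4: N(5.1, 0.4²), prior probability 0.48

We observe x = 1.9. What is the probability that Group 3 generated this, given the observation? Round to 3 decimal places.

0.131

By Bayes' theorem, P(k | x) = w_k f_k(x) / Σ_j w_j f_j(x).
Normal densities:
  L_1 = (1/(0.8·√(2π)))·exp(−(1.9−1.1)²/(2·0.8²)) = 0.498678·exp(-0.50000) = 0.302463
  L_2 = (1/(0.6·√(2π)))·exp(−(1.9−1.5)²/(2·0.6²)) = 0.664904·exp(-0.22222) = 0.532413
  L_3 = (1/(1.0·√(2π)))·exp(−(1.9−3.9)²/(2·1.0²)) = 0.398942·exp(-2.00000) = 0.053991
  L_4 = (1/(0.4·√(2π)))·exp(−(1.9−5.1)²/(2·0.4²)) = 0.997356·exp(-32.00000) = 1.26307e-14
Prior × likelihood for each component:
  w_1·L_1 = 0.08 × 0.302463 = 0.0241971
  w_2·L_2 = 0.15 × 0.532413 = 0.079862
  w_3·L_3 = 0.29 × 0.053991 = 0.0156574
  w_4·L_4 = 0.48 × 1.26307e-14 = 6.06273e-15
Denominator: 0.0241971 + 0.079862 + 0.0156574 + 6.06273e-15 = 0.119716
Responsibility of Group 3: 0.0156574 / 0.119716 ≈ 0.131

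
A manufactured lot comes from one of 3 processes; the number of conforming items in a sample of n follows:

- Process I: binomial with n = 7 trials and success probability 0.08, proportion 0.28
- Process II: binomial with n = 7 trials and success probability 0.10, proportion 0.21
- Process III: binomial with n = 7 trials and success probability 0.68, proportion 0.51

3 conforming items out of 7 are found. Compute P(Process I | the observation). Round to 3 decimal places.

P(component k | x) = P(Z=k)·f_k(x) / marginal(x), where marginal(x) = Σ_j P(Z=j)·f_j(x).
Component likelihoods at x = 3 conforming items out of 7:
  f_I = C(7,3)·0.08^3·0.92^4 = 35·0.000512·0.716393 = 0.0128378
  f_II = C(7,3)·0.10^3·0.90^4 = 35·0.001·0.6561 = 0.0229635
  f_III = C(7,3)·0.68^3·0.32^4 = 35·0.314432·0.0104858 = 0.115397
Unnormalised posteriors:
  P(Z=I)·f_I = 0.28 × 0.0128378 = 0.00359457
  P(Z=II)·f_II = 0.21 × 0.0229635 = 0.00482234
  P(Z=III)·f_III = 0.51 × 0.115397 = 0.0588525
Marginal: 0.00359457 + 0.00482234 + 0.0588525 = 0.0672694
P(Process I | 3 conforming items out of 7) ≈ 0.053

0.053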